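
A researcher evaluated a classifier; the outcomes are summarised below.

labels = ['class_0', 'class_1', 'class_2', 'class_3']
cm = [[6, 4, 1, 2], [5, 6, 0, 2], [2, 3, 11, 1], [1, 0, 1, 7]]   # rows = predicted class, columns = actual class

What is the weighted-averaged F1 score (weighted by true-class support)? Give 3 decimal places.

Per-class F1 score (2·TP/(2·TP+FP+FN)):
  class_0: TP=6, FP=4+1+2=7, FN=5+2+1=8 → 12/27 = 0.4444
  class_1: TP=6, FP=5+0+2=7, FN=4+3+0=7 → 12/26 = 0.4615
  class_2: TP=11, FP=2+3+1=6, FN=1+0+1=2 → 22/30 = 0.7333
  class_3: TP=7, FP=1+0+1=2, FN=2+2+1=5 → 14/21 = 0.6667
Weighted-F1 score = Σ (supportᵢ/N)·F1 scoreᵢ with N=52: (14/52)·0.4444 + (13/52)·0.4615 + (13/52)·0.7333 + (12/52)·0.6667 = 0.572

0.572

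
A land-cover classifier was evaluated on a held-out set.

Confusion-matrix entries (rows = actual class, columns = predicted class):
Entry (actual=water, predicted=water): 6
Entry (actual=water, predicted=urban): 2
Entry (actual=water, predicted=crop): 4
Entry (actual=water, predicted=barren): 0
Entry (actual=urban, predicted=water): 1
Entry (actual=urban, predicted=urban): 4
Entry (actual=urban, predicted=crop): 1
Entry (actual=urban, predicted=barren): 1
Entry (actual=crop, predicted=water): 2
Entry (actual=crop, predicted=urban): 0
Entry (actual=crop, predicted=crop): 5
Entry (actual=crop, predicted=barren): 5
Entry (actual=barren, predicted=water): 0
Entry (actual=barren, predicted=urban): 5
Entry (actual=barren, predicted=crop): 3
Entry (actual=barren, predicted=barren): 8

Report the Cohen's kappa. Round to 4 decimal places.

Observed agreement pₒ = trace/N = 23/47 = 0.48936
Expected agreement pₑ = Σ (rowᵢ·colᵢ)/N² = (12·9 + 7·11 + 12·13 + 16·14)/47² = 0.25577
κ = (pₒ − pₑ)/(1 − pₑ) = (0.48936 − 0.25577)/(1 − 0.25577) = 0.3139

0.3139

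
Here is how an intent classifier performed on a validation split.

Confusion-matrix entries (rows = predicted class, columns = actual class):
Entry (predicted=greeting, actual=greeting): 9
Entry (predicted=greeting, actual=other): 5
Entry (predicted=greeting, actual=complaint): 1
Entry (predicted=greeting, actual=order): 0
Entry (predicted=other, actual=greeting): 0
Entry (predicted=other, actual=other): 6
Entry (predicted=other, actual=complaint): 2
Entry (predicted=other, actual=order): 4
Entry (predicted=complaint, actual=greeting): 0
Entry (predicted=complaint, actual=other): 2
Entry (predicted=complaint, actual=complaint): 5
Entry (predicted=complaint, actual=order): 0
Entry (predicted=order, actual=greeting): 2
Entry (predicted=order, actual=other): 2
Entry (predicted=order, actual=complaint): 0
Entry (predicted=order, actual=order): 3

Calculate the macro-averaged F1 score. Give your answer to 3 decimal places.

Per-class F1 score (2·TP/(2·TP+FP+FN)):
  greeting: TP=9, FP=5+1+0=6, FN=0+0+2=2 → 18/26 = 0.6923
  other: TP=6, FP=0+2+4=6, FN=5+2+2=9 → 12/27 = 0.4444
  complaint: TP=5, FP=0+2+0=2, FN=1+2+0=3 → 10/15 = 0.6667
  order: TP=3, FP=2+2+0=4, FN=0+4+0=4 → 6/14 = 0.4286
Macro-F1 score = mean = (0.6923 + 0.4444 + 0.6667 + 0.4286) / 4 = 0.558

0.558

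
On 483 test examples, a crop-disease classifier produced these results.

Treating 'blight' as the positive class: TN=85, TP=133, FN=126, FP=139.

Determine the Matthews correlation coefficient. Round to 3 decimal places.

-0.108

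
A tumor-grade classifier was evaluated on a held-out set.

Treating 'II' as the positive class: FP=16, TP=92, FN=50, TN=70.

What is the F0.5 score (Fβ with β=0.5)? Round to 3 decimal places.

Fβ = (1+β²)·TP / ((1+β²)·TP + β²·FN + FP), with β²=1/4
= 1.25·92 / (1.25·92 + 0.25·50 + 16) = 0.801

0.801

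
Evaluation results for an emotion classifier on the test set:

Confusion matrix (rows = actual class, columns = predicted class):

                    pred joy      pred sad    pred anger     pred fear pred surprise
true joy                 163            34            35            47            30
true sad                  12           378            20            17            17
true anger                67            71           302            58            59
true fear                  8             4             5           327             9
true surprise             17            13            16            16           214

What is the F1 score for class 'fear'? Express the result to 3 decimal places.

F1 score = 2·TP/(2·TP+FP+FN).
fear: TP=327, FP=47+17+58+16=138, FN=8+4+5+9=26 → 654/818 = 0.7995

0.800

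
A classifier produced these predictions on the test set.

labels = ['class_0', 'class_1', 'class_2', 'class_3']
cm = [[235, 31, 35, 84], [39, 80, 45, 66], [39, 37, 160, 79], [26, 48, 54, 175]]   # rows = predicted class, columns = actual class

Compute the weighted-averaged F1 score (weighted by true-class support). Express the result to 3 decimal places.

Per-class F1 score (2·TP/(2·TP+FP+FN)):
  class_0: TP=235, FP=31+35+84=150, FN=39+39+26=104 → 470/724 = 0.6492
  class_1: TP=80, FP=39+45+66=150, FN=31+37+48=116 → 160/426 = 0.3756
  class_2: TP=160, FP=39+37+79=155, FN=35+45+54=134 → 320/609 = 0.5255
  class_3: TP=175, FP=26+48+54=128, FN=84+66+79=229 → 350/707 = 0.4950
Weighted-F1 score = Σ (supportᵢ/N)·F1 scoreᵢ with N=1233: (339/1233)·0.6492 + (196/1233)·0.3756 + (294/1233)·0.5255 + (404/1233)·0.4950 = 0.526

0.526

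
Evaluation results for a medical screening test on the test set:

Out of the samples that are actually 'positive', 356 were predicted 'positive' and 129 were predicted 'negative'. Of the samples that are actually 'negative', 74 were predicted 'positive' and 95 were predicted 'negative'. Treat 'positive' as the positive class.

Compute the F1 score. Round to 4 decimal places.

Precision = TP/(TP+FP) = 356/430 = 0.8279
Recall = TP/(TP+FN) = 356/485 = 0.7340
F1 = 2·TP/(2·TP+FP+FN) = 712/915 = 0.7781

0.7781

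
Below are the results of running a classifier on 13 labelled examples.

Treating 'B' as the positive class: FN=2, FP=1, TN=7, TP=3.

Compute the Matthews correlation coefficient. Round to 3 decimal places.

MCC = (TP·TN − FP·FN) / √((TP+FP)(TP+FN)(TN+FP)(TN+FN))
Numerator = 3·7 − 1·2 = 19
Denominator = √(4·5·8·9) = √1440 = 37.9473
MCC = 19 / 37.9473 = 0.501

0.501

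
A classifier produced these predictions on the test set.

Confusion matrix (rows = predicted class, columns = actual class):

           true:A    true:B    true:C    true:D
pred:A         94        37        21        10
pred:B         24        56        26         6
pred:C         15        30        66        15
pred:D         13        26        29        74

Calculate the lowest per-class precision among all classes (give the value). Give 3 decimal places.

Per-class precision (TP/(TP+FP)):
  A: TP=94, FP=37+21+10=68 → 94/162 = 0.5802
  B: TP=56, FP=24+26+6=56 → 56/112 = 0.5000
  C: TP=66, FP=15+30+15=60 → 66/126 = 0.5238
  D: TP=74, FP=13+26+29=68 → 74/142 = 0.5211
Lowest is class 'B' with precision = 0.500.

0.500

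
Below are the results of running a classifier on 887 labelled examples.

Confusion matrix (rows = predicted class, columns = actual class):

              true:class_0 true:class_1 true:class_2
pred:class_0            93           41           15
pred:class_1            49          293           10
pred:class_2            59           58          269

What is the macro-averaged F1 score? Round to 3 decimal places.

Per-class F1 score (2·TP/(2·TP+FP+FN)):
  class_0: TP=93, FP=41+15=56, FN=49+59=108 → 186/350 = 0.5314
  class_1: TP=293, FP=49+10=59, FN=41+58=99 → 586/744 = 0.7876
  class_2: TP=269, FP=59+58=117, FN=15+10=25 → 538/680 = 0.7912
Macro-F1 score = mean = (0.5314 + 0.7876 + 0.7912) / 3 = 0.703

0.703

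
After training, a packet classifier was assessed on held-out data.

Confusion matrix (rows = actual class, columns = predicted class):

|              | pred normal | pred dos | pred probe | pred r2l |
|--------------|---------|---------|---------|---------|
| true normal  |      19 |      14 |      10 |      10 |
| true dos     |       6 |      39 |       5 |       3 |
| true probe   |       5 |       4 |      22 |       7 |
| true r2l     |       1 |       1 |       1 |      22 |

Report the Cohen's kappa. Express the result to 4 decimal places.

Observed agreement pₒ = trace/N = 102/169 = 0.60355
Expected agreement pₑ = Σ (rowᵢ·colᵢ)/N² = (53·31 + 53·58 + 38·38 + 25·42)/169² = 0.25248
κ = (pₒ − pₑ)/(1 − pₑ) = (0.60355 − 0.25248)/(1 − 0.25248) = 0.4696

0.4696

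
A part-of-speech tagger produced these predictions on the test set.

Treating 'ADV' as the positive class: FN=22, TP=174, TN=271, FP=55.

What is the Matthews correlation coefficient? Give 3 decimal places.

MCC = (TP·TN − FP·FN) / √((TP+FP)(TP+FN)(TN+FP)(TN+FN))
Numerator = 174·271 − 55·22 = 45944
Denominator = √(229·196·326·293) = √4287229912 = 65476.9418
MCC = 45944 / 65476.9418 = 0.702

0.702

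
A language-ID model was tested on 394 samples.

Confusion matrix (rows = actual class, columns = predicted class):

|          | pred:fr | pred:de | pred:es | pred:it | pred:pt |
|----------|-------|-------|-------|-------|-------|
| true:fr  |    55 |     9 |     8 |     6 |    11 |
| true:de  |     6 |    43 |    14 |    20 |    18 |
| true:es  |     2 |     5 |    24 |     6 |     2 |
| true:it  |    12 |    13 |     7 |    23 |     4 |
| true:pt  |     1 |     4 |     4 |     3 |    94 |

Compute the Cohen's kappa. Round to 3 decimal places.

0.498

Observed agreement pₒ = trace/N = 239/394 = 0.6066
Expected agreement pₑ = Σ (rowᵢ·colᵢ)/N² = (89·76 + 101·74 + 39·57 + 59·58 + 106·129)/394² = 0.2162
κ = (pₒ − pₑ)/(1 − pₑ) = (0.6066 − 0.2162)/(1 − 0.2162) = 0.498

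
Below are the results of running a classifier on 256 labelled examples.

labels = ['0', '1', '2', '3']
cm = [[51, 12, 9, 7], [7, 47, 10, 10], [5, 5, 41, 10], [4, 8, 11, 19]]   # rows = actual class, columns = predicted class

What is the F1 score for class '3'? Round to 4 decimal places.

F1 score = 2·TP/(2·TP+FP+FN).
3: TP=19, FP=7+10+10=27, FN=4+8+11=23 → 38/88 = 0.43182

0.4318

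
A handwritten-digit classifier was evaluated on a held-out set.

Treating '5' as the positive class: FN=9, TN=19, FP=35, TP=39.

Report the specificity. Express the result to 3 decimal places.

Specificity = TN/(TN+FP) = 19/(19+35) = 0.352

0.352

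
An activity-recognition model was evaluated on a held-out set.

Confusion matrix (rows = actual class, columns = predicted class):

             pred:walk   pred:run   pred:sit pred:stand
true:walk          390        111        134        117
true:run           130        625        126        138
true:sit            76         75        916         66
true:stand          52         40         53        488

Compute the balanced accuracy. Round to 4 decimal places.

Balanced accuracy = mean of per-class recall.
  walk: recall = 390/752 = 0.51862
  run: recall = 625/1019 = 0.61335
  sit: recall = 916/1133 = 0.80847
  stand: recall = 488/633 = 0.77093
Mean = (0.51862 + 0.61335 + 0.80847 + 0.77093) / 4 = 0.6778

0.6778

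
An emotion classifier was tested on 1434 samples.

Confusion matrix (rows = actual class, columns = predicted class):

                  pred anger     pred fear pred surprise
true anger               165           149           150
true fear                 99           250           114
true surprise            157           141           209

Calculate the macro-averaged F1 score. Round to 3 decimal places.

0.433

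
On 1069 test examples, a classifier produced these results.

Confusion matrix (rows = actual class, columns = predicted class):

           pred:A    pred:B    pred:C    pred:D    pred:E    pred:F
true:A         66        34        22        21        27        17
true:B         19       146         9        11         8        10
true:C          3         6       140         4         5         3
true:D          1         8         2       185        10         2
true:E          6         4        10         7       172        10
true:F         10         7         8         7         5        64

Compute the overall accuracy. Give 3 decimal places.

0.723

Accuracy = trace / total = (66+146+140+185+172+64=773) / 1069 = 773/1069 = 0.723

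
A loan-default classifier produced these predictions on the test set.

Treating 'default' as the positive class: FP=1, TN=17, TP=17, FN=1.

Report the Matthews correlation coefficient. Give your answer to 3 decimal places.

0.889

MCC = (TP·TN − FP·FN) / √((TP+FP)(TP+FN)(TN+FP)(TN+FN))
Numerator = 17·17 − 1·1 = 288
Denominator = √(18·18·18·18) = √104976 = 324.0000
MCC = 288 / 324.0000 = 0.889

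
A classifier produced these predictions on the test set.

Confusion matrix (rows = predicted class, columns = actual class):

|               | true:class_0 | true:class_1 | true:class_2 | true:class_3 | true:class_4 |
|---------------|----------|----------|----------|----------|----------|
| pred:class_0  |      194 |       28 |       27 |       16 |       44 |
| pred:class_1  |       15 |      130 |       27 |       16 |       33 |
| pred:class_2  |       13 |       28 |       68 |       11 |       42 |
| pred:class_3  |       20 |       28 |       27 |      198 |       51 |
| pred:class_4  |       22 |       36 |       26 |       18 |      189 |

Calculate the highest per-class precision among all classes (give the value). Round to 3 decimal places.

0.649

Per-class precision (TP/(TP+FP)):
  class_0: TP=194, FP=28+27+16+44=115 → 194/309 = 0.6278
  class_1: TP=130, FP=15+27+16+33=91 → 130/221 = 0.5882
  class_2: TP=68, FP=13+28+11+42=94 → 68/162 = 0.4198
  class_3: TP=198, FP=20+28+27+51=126 → 198/324 = 0.6111
  class_4: TP=189, FP=22+36+26+18=102 → 189/291 = 0.6495
Highest is class 'class_4' with precision = 0.649.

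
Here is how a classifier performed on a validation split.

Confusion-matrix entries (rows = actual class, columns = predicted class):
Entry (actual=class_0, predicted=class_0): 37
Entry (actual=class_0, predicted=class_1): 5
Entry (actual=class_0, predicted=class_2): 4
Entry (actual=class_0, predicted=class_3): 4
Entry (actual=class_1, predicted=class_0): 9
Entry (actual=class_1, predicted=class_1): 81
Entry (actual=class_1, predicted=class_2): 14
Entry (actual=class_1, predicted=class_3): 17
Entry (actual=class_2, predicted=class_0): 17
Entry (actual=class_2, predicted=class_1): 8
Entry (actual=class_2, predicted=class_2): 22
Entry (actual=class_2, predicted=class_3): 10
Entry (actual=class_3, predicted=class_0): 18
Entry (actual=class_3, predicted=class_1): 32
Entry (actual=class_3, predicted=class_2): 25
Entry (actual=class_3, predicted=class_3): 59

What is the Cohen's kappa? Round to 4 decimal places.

0.3852

Observed agreement pₒ = trace/N = 199/362 = 0.54972
Expected agreement pₑ = Σ (rowᵢ·colᵢ)/N² = (50·81 + 121·126 + 57·65 + 134·90)/362² = 0.26755
κ = (pₒ − pₑ)/(1 − pₑ) = (0.54972 − 0.26755)/(1 − 0.26755) = 0.3852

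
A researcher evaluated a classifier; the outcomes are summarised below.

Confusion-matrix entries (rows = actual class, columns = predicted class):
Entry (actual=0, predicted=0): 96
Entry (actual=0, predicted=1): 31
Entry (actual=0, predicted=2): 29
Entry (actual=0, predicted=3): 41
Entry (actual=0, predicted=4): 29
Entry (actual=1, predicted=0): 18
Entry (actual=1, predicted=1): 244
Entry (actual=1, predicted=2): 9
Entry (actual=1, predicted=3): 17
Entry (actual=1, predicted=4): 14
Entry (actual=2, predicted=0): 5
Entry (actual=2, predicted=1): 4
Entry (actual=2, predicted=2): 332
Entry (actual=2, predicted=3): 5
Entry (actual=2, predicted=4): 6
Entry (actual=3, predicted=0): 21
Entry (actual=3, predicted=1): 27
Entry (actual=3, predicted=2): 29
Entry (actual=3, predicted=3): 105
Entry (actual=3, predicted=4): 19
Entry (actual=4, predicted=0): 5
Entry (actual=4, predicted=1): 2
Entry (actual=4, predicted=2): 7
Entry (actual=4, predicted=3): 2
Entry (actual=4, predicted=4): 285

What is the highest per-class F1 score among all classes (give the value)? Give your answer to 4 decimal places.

0.8760

Per-class F1 score (2·TP/(2·TP+FP+FN)):
  0: TP=96, FP=18+5+21+5=49, FN=31+29+41+29=130 → 192/371 = 0.51752
  1: TP=244, FP=31+4+27+2=64, FN=18+9+17+14=58 → 488/610 = 0.80000
  2: TP=332, FP=29+9+29+7=74, FN=5+4+5+6=20 → 664/758 = 0.87599
  3: TP=105, FP=41+17+5+2=65, FN=21+27+29+19=96 → 210/371 = 0.56604
  4: TP=285, FP=29+14+6+19=68, FN=5+2+7+2=16 → 570/654 = 0.87156
Highest is class '2' with F1 score = 0.8760.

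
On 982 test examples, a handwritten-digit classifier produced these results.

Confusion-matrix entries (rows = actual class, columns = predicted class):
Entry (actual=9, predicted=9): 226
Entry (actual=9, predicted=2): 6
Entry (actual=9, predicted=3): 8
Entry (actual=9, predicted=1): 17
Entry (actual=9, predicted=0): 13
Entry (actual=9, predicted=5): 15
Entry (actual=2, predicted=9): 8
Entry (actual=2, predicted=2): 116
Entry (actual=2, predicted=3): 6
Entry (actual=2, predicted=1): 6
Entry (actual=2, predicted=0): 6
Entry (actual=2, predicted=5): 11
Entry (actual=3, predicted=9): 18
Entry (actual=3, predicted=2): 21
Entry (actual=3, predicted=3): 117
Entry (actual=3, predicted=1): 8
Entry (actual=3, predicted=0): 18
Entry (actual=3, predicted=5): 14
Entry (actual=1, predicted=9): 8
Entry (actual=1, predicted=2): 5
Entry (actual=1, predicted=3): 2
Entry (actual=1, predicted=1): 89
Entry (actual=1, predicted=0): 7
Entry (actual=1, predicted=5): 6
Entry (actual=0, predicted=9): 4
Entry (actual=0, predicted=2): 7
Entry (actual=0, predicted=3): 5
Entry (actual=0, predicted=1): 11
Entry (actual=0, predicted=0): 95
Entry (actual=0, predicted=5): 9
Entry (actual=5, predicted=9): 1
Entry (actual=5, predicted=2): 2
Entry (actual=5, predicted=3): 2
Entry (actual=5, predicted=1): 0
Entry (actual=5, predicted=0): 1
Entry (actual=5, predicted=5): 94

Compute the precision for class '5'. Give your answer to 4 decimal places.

precision = TP/(TP+FP).
5: TP=94, FP=15+11+14+6+9=55 → 94/149 = 0.63087

0.6309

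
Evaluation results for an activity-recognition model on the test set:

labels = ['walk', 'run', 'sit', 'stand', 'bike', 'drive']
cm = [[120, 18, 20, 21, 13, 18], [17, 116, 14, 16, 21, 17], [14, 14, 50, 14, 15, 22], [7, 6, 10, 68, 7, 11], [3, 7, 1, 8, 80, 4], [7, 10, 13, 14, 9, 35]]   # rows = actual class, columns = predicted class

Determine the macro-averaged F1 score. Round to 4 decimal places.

Per-class F1 score (2·TP/(2·TP+FP+FN)):
  walk: TP=120, FP=17+14+7+3+7=48, FN=18+20+21+13+18=90 → 240/378 = 0.63492
  run: TP=116, FP=18+14+6+7+10=55, FN=17+14+16+21+17=85 → 232/372 = 0.62366
  sit: TP=50, FP=20+14+10+1+13=58, FN=14+14+14+15+22=79 → 100/237 = 0.42194
  stand: TP=68, FP=21+16+14+8+14=73, FN=7+6+10+7+11=41 → 136/250 = 0.54400
  bike: TP=80, FP=13+21+15+7+9=65, FN=3+7+1+8+4=23 → 160/248 = 0.64516
  drive: TP=35, FP=18+17+22+11+4=72, FN=7+10+13+14+9=53 → 70/195 = 0.35897
Macro-F1 score = mean = (0.63492 + 0.62366 + 0.42194 + 0.54400 + 0.64516 + 0.35897) / 6 = 0.5381

0.5381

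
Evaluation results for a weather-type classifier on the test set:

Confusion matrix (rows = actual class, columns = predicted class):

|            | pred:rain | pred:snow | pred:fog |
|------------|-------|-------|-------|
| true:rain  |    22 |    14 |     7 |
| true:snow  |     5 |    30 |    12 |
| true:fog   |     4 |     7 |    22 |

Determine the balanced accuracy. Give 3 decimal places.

0.606

Balanced accuracy = mean of per-class recall.
  rain: recall = 22/43 = 0.5116
  snow: recall = 30/47 = 0.6383
  fog: recall = 22/33 = 0.6667
Mean = (0.5116 + 0.6383 + 0.6667) / 3 = 0.606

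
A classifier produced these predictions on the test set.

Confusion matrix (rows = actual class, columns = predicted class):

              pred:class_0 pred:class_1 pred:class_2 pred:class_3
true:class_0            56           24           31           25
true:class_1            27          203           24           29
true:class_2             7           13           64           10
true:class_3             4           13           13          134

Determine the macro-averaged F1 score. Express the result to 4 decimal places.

0.6378

Per-class F1 score (2·TP/(2·TP+FP+FN)):
  class_0: TP=56, FP=27+7+4=38, FN=24+31+25=80 → 112/230 = 0.48696
  class_1: TP=203, FP=24+13+13=50, FN=27+24+29=80 → 406/536 = 0.75746
  class_2: TP=64, FP=31+24+13=68, FN=7+13+10=30 → 128/226 = 0.56637
  class_3: TP=134, FP=25+29+10=64, FN=4+13+13=30 → 268/362 = 0.74033
Macro-F1 score = mean = (0.48696 + 0.75746 + 0.56637 + 0.74033) / 4 = 0.6378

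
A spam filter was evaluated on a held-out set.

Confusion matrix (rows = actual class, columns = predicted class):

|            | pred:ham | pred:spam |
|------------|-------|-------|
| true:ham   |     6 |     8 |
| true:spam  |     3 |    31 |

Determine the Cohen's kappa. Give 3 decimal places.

0.380

Observed agreement pₒ = trace/N = 37/48 = 0.7708
Expected agreement pₑ = Σ (rowᵢ·colᵢ)/N² = (14·9 + 34·39)/48² = 0.6302
κ = (pₒ − pₑ)/(1 − pₑ) = (0.7708 − 0.6302)/(1 − 0.6302) = 0.380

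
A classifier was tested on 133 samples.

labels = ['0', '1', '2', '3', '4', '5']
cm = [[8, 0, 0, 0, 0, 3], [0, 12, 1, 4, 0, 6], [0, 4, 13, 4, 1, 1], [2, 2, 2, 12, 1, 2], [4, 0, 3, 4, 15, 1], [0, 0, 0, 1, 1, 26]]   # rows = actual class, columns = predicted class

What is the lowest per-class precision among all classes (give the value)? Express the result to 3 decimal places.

Per-class precision (TP/(TP+FP)):
  0: TP=8, FP=0+0+2+4+0=6 → 8/14 = 0.5714
  1: TP=12, FP=0+4+2+0+0=6 → 12/18 = 0.6667
  2: TP=13, FP=0+1+2+3+0=6 → 13/19 = 0.6842
  3: TP=12, FP=0+4+4+4+1=13 → 12/25 = 0.4800
  4: TP=15, FP=0+0+1+1+1=3 → 15/18 = 0.8333
  5: TP=26, FP=3+6+1+2+1=13 → 26/39 = 0.6667
Lowest is class '3' with precision = 0.480.

0.480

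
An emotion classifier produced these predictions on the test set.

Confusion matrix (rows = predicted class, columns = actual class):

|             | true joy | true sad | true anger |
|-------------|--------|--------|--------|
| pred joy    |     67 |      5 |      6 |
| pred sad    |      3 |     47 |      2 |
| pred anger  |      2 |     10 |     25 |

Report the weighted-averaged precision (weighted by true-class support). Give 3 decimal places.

Per-class precision (TP/(TP+FP)):
  joy: TP=67, FP=5+6=11 → 67/78 = 0.8590
  sad: TP=47, FP=3+2=5 → 47/52 = 0.9038
  anger: TP=25, FP=2+10=12 → 25/37 = 0.6757
Weighted-precision = Σ (supportᵢ/N)·precisionᵢ with N=167: (72/167)·0.8590 + (62/167)·0.9038 + (33/167)·0.6757 = 0.839

0.839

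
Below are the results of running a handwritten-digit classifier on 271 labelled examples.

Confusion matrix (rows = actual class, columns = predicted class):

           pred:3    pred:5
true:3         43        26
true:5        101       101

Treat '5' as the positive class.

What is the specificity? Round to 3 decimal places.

Specificity = TN/(TN+FP) = 43/(43+26) = 0.623

0.623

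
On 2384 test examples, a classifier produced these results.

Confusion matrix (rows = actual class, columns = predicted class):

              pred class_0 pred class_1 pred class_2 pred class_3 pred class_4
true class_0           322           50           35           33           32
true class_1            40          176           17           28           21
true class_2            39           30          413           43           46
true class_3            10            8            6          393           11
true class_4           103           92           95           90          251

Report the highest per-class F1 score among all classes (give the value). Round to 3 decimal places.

0.774

Per-class F1 score (2·TP/(2·TP+FP+FN)):
  class_0: TP=322, FP=40+39+10+103=192, FN=50+35+33+32=150 → 644/986 = 0.6531
  class_1: TP=176, FP=50+30+8+92=180, FN=40+17+28+21=106 → 352/638 = 0.5517
  class_2: TP=413, FP=35+17+6+95=153, FN=39+30+43+46=158 → 826/1137 = 0.7265
  class_3: TP=393, FP=33+28+43+90=194, FN=10+8+6+11=35 → 786/1015 = 0.7744
  class_4: TP=251, FP=32+21+46+11=110, FN=103+92+95+90=380 → 502/992 = 0.5060
Highest is class 'class_3' with F1 score = 0.774.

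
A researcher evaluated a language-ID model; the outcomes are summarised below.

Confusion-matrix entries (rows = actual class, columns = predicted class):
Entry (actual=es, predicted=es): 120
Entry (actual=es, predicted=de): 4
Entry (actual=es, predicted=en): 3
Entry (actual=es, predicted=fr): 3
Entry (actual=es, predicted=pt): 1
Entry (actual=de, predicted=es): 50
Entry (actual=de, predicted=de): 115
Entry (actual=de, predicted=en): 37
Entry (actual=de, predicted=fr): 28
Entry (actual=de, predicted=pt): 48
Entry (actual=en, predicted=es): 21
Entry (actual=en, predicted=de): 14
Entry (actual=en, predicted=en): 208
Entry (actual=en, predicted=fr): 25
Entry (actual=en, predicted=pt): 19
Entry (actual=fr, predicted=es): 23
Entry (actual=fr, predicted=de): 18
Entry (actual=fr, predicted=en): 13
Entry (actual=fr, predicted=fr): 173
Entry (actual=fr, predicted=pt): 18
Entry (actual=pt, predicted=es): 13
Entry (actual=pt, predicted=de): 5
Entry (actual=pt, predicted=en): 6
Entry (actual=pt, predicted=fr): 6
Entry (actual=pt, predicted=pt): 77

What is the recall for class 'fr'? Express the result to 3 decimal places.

0.706

Treat 'fr' as positive and all other classes as negative.
recall = TP/(TP+FN).
fr: TP=173, FN=23+18+13+18=72 → 173/245 = 0.7061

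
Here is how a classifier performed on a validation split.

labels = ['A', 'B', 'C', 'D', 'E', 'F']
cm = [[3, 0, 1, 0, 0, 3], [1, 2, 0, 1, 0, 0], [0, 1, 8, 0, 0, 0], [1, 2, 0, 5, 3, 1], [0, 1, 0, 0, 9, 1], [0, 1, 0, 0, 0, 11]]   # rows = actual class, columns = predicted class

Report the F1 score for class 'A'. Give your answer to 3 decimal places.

0.500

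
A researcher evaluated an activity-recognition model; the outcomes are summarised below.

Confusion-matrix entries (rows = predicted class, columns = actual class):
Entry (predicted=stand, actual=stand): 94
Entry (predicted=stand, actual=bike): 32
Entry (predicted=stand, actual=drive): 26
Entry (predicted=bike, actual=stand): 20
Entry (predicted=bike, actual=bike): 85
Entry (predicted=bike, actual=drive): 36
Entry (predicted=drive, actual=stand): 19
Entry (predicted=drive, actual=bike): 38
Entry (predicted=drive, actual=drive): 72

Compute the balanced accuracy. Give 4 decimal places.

0.5975

Balanced accuracy = mean of per-class recall.
  stand: recall = 94/133 = 0.70677
  bike: recall = 85/155 = 0.54839
  drive: recall = 72/134 = 0.53731
Mean = (0.70677 + 0.54839 + 0.53731) / 3 = 0.5975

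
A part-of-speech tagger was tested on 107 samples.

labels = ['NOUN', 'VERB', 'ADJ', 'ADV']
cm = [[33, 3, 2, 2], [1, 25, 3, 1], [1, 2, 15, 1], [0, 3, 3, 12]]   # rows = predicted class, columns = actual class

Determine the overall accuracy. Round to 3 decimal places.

Accuracy = trace / total = (33+25+15+12=85) / 107 = 85/107 = 0.794

0.794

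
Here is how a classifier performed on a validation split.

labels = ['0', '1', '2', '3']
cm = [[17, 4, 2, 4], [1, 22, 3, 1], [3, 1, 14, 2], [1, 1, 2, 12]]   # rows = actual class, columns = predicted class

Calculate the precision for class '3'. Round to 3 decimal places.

0.632

Treat '3' as positive and all other classes as negative.
precision = TP/(TP+FP).
3: TP=12, FP=4+1+2=7 → 12/19 = 0.6316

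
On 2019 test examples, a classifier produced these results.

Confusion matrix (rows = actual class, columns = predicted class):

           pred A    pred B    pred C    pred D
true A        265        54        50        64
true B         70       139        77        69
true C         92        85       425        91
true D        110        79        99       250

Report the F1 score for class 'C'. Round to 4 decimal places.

F1 score = 2·TP/(2·TP+FP+FN).
C: TP=425, FP=50+77+99=226, FN=92+85+91=268 → 850/1344 = 0.63244

0.6324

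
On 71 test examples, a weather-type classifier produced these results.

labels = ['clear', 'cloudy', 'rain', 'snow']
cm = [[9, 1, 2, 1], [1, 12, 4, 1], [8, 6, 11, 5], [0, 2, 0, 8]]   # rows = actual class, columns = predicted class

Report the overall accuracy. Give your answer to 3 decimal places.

Accuracy = trace / total = (9+12+11+8=40) / 71 = 40/71 = 0.563

0.563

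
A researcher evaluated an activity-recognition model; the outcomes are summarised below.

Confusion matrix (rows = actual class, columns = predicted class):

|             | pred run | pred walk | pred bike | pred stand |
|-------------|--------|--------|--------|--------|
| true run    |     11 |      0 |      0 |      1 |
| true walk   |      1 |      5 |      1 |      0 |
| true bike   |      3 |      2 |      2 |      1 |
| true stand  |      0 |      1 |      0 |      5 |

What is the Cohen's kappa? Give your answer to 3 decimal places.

0.581

Observed agreement pₒ = trace/N = 23/33 = 0.6970
Expected agreement pₑ = Σ (rowᵢ·colᵢ)/N² = (12·15 + 7·8 + 8·3 + 6·7)/33² = 0.2773
κ = (pₒ − pₑ)/(1 − pₑ) = (0.6970 − 0.2773)/(1 − 0.2773) = 0.581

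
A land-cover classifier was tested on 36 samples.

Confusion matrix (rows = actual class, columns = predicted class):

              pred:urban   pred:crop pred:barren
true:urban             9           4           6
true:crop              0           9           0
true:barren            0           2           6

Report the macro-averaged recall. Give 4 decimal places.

Per-class recall (TP/(TP+FN)):
  urban: TP=9, FN=4+6=10 → 9/19 = 0.47368
  crop: TP=9, FN=0+0=0 → 9/9 = 1.00000
  barren: TP=6, FN=0+2=2 → 6/8 = 0.75000
Macro-recall = mean = (0.47368 + 1.00000 + 0.75000) / 3 = 0.7412

0.7412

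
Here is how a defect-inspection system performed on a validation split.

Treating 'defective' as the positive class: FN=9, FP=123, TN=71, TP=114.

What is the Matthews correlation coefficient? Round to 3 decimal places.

0.328

MCC = (TP·TN − FP·FN) / √((TP+FP)(TP+FN)(TN+FP)(TN+FN))
Numerator = 114·71 − 123·9 = 6987
Denominator = √(237·123·194·80) = √452423520 = 21270.2496
MCC = 6987 / 21270.2496 = 0.328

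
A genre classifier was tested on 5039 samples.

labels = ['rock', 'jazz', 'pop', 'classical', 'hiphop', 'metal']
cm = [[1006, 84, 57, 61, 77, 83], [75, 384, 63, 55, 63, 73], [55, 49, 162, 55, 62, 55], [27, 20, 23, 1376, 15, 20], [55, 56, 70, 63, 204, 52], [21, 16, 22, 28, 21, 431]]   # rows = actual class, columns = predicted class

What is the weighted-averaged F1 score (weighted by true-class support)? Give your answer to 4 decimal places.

Per-class F1 score (2·TP/(2·TP+FP+FN)):
  rock: TP=1006, FP=75+55+27+55+21=233, FN=84+57+61+77+83=362 → 2012/2607 = 0.77177
  jazz: TP=384, FP=84+49+20+56+16=225, FN=75+63+55+63+73=329 → 768/1322 = 0.58094
  pop: TP=162, FP=57+63+23+70+22=235, FN=55+49+55+62+55=276 → 324/835 = 0.38802
  classical: TP=1376, FP=61+55+55+63+28=262, FN=27+20+23+15+20=105 → 2752/3119 = 0.88233
  hiphop: TP=204, FP=77+63+62+15+21=238, FN=55+56+70+63+52=296 → 408/942 = 0.43312
  metal: TP=431, FP=83+73+55+20+52=283, FN=21+16+22+28+21=108 → 862/1253 = 0.68795
Weighted-F1 score = Σ (supportᵢ/N)·F1 scoreᵢ with N=5039: (1368/5039)·0.77177 + (713/5039)·0.58094 + (438/5039)·0.38802 + (1481/5039)·0.88233 + (500/5039)·0.43312 + (539/5039)·0.68795 = 0.7013

0.7013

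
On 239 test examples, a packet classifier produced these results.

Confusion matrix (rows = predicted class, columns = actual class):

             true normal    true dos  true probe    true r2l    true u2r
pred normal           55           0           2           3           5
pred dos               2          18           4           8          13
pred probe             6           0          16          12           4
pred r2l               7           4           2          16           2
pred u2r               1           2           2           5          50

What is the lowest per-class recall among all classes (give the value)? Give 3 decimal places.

Per-class recall (TP/(TP+FN)):
  normal: TP=55, FN=2+6+7+1=16 → 55/71 = 0.7746
  dos: TP=18, FN=0+0+4+2=6 → 18/24 = 0.7500
  probe: TP=16, FN=2+4+2+2=10 → 16/26 = 0.6154
  r2l: TP=16, FN=3+8+12+5=28 → 16/44 = 0.3636
  u2r: TP=50, FN=5+13+4+2=24 → 50/74 = 0.6757
Lowest is class 'r2l' with recall = 0.364.

0.364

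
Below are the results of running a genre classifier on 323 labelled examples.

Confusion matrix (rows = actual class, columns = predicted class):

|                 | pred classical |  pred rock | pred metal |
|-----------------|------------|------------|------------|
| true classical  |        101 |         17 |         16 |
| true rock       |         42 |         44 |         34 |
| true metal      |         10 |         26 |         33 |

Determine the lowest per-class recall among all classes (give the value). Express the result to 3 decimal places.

0.367

Per-class recall (TP/(TP+FN)):
  classical: TP=101, FN=17+16=33 → 101/134 = 0.7537
  rock: TP=44, FN=42+34=76 → 44/120 = 0.3667
  metal: TP=33, FN=10+26=36 → 33/69 = 0.4783
Lowest is class 'rock' with recall = 0.367.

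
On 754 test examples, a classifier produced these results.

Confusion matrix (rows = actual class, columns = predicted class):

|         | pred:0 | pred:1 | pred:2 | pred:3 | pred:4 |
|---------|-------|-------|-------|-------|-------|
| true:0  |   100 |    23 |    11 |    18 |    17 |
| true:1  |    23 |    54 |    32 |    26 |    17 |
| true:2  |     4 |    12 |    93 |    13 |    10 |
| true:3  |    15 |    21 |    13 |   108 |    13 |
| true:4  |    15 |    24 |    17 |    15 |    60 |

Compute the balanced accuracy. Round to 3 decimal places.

Balanced accuracy = mean of per-class recall.
  0: recall = 100/169 = 0.5917
  1: recall = 54/152 = 0.3553
  2: recall = 93/132 = 0.7045
  3: recall = 108/170 = 0.6353
  4: recall = 60/131 = 0.4580
Mean = (0.5917 + 0.3553 + 0.7045 + 0.6353 + 0.4580) / 5 = 0.549

0.549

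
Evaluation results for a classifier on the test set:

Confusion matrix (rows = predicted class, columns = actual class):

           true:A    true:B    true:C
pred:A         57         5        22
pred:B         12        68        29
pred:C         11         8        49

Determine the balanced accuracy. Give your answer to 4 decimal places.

0.6807

Balanced accuracy = mean of per-class recall.
  A: recall = 57/80 = 0.71250
  B: recall = 68/81 = 0.83951
  C: recall = 49/100 = 0.49000
Mean = (0.71250 + 0.83951 + 0.49000) / 3 = 0.6807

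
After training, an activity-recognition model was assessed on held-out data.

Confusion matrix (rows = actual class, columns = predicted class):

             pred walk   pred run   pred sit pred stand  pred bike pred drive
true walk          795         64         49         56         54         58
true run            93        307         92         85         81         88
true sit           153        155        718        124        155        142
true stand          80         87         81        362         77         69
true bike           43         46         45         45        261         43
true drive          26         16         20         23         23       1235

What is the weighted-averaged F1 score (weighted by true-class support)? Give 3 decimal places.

0.622

Per-class F1 score (2·TP/(2·TP+FP+FN)):
  walk: TP=795, FP=93+153+80+43+26=395, FN=64+49+56+54+58=281 → 1590/2266 = 0.7017
  run: TP=307, FP=64+155+87+46+16=368, FN=93+92+85+81+88=439 → 614/1421 = 0.4321
  sit: TP=718, FP=49+92+81+45+20=287, FN=153+155+124+155+142=729 → 1436/2452 = 0.5856
  stand: TP=362, FP=56+85+124+45+23=333, FN=80+87+81+77+69=394 → 724/1451 = 0.4990
  bike: TP=261, FP=54+81+155+77+23=390, FN=43+46+45+45+43=222 → 522/1134 = 0.4603
  drive: TP=1235, FP=58+88+142+69+43=400, FN=26+16+20+23+23=108 → 2470/2978 = 0.8294
Weighted-F1 score = Σ (supportᵢ/N)·F1 scoreᵢ with N=5851: (1076/5851)·0.7017 + (746/5851)·0.4321 + (1447/5851)·0.5856 + (756/5851)·0.4990 + (483/5851)·0.4603 + (1343/5851)·0.8294 = 0.622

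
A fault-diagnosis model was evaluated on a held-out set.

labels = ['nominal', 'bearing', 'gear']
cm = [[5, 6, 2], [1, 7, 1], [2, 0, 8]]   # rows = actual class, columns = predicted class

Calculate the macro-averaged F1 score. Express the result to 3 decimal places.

Per-class F1 score (2·TP/(2·TP+FP+FN)):
  nominal: TP=5, FP=1+2=3, FN=6+2=8 → 10/21 = 0.4762
  bearing: TP=7, FP=6+0=6, FN=1+1=2 → 14/22 = 0.6364
  gear: TP=8, FP=2+1=3, FN=2+0=2 → 16/21 = 0.7619
Macro-F1 score = mean = (0.4762 + 0.6364 + 0.7619) / 3 = 0.625

0.625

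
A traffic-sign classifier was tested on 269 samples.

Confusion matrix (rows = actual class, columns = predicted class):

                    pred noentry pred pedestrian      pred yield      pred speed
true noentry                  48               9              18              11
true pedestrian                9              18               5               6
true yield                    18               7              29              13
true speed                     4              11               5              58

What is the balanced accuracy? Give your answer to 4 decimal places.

Balanced accuracy = mean of per-class recall.
  noentry: recall = 48/86 = 0.55814
  pedestrian: recall = 18/38 = 0.47368
  yield: recall = 29/67 = 0.43284
  speed: recall = 58/78 = 0.74359
Mean = (0.55814 + 0.47368 + 0.43284 + 0.74359) / 4 = 0.5521

0.5521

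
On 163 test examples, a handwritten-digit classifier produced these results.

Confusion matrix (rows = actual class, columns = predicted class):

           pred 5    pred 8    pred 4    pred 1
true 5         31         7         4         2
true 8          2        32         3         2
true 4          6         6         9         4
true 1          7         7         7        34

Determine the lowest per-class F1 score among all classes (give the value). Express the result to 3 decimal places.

0.375

Per-class F1 score (2·TP/(2·TP+FP+FN)):
  5: TP=31, FP=2+6+7=15, FN=7+4+2=13 → 62/90 = 0.6889
  8: TP=32, FP=7+6+7=20, FN=2+3+2=7 → 64/91 = 0.7033
  4: TP=9, FP=4+3+7=14, FN=6+6+4=16 → 18/48 = 0.3750
  1: TP=34, FP=2+2+4=8, FN=7+7+7=21 → 68/97 = 0.7010
Lowest is class '4' with F1 score = 0.375.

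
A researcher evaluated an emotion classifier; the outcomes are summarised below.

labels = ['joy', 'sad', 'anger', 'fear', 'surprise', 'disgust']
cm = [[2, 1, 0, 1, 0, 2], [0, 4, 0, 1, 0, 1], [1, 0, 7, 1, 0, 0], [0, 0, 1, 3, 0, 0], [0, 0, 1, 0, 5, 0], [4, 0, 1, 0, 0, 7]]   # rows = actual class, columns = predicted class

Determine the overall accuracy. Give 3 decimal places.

Accuracy = trace / total = (2+4+7+3+5+7=28) / 43 = 28/43 = 0.651

0.651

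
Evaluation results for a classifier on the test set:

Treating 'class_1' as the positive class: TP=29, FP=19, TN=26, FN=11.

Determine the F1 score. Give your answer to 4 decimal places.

0.6591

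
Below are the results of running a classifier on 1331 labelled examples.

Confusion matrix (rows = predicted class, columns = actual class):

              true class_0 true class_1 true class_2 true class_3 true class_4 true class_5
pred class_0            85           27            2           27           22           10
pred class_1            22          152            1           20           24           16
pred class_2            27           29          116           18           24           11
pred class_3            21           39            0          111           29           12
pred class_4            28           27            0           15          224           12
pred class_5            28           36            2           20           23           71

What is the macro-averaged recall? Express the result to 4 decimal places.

0.5939

Per-class recall (TP/(TP+FN)):
  class_0: TP=85, FN=22+27+21+28+28=126 → 85/211 = 0.40284
  class_1: TP=152, FN=27+29+39+27+36=158 → 152/310 = 0.49032
  class_2: TP=116, FN=2+1+0+0+2=5 → 116/121 = 0.95868
  class_3: TP=111, FN=27+20+18+15+20=100 → 111/211 = 0.52607
  class_4: TP=224, FN=22+24+24+29+23=122 → 224/346 = 0.64740
  class_5: TP=71, FN=10+16+11+12+12=61 → 71/132 = 0.53788
Macro-recall = mean = (0.40284 + 0.49032 + 0.95868 + 0.52607 + 0.64740 + 0.53788) / 6 = 0.5939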